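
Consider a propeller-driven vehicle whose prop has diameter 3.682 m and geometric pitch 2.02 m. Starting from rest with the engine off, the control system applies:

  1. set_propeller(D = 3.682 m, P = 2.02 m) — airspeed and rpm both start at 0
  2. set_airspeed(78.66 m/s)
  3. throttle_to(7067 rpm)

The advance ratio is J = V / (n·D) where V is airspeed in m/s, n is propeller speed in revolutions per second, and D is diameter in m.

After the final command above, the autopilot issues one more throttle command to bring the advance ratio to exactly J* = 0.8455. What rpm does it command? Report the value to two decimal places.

set_propeller: D = 3.682 m, P = 2.02 m (p = P/D = 0.548615); state ← (V=0, rpm=0)
set_airspeed(78.66): V ← 78.66 m/s
throttle_to(7067): rpm ← 7067
final state: V = 78.66 m/s, rpm = 7067 → n = rpm/60 = 117.783333 rev/s
target J* = 0.8455; solve J* = V/(n·D) for n: n = V/(J*·D) = 78.66/(0.8455 × 3.682) = 25.267167 rev/s
rpm = 60·n = 1516.030003

rpm = 1516.03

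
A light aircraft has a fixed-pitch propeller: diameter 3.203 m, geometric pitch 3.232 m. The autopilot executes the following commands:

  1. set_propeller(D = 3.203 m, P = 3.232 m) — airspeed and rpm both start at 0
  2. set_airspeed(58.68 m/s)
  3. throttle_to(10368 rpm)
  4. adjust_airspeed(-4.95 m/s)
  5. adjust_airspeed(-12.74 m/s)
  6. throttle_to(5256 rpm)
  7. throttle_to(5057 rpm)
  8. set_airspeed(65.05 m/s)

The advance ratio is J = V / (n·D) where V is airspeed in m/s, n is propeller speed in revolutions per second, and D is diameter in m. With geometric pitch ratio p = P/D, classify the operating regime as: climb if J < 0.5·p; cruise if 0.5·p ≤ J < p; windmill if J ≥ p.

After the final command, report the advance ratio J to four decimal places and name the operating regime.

set_propeller: D = 3.203 m, P = 3.232 m (p = P/D = 1.009054); state ← (V=0, rpm=0)
set_airspeed(58.68): V ← 58.68 m/s
throttle_to(10368): rpm ← 10368
adjust_airspeed(-4.95): V ← 58.68 -4.95 = 53.73 m/s
adjust_airspeed(-12.74): V ← 53.73 -12.74 = 40.99 m/s
throttle_to(5256): rpm ← 5256
throttle_to(5057): rpm ← 5057
set_airspeed(65.05): V ← 65.05 m/s
final state: V = 65.05 m/s, rpm = 5057 → n = rpm/60 = 84.283333 rev/s
J = V / (n·D) = 65.05 / (84.283333 × 3.203) = 0.240962
regime bands: climb J<0.5045 | cruise [0.5045, 1.0091) | windmill J≥1.0091
J = 0.2410 → climb

J = 0.2410, regime = climb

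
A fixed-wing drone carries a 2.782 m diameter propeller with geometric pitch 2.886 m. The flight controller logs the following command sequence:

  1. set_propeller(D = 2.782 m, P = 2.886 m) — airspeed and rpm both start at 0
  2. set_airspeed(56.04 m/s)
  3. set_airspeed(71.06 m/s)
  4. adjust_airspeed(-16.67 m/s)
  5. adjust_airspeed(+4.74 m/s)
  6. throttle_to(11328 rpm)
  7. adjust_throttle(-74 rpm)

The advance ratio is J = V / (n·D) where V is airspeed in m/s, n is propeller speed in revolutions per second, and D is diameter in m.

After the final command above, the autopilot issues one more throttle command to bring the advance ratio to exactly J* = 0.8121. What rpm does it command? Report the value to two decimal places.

set_propeller: D = 2.782 m, P = 2.886 m (p = P/D = 1.037383); state ← (V=0, rpm=0)
set_airspeed(56.04): V ← 56.04 m/s
set_airspeed(71.06): V ← 71.06 m/s
adjust_airspeed(-16.67): V ← 71.06 -16.67 = 54.39 m/s
adjust_airspeed(+4.74): V ← 54.39 +4.74 = 59.13 m/s
throttle_to(11328): rpm ← 11328
adjust_throttle(-74): rpm ← 11328 -74 = 11254
final state: V = 59.13 m/s, rpm = 11254 → n = rpm/60 = 187.566667 rev/s
target J* = 0.8121; solve J* = V/(n·D) for n: n = V/(J*·D) = 59.13/(0.8121 × 2.782) = 26.172261 rev/s
rpm = 60·n = 1570.335661

rpm = 1570.34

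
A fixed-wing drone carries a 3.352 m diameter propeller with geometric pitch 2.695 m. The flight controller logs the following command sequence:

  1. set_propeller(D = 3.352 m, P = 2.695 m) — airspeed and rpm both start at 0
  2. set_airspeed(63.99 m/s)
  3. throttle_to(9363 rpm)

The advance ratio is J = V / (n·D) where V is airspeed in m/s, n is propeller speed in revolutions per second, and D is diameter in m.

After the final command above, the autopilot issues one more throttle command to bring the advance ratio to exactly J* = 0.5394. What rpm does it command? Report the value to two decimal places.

set_propeller: D = 3.352 m, P = 2.695 m (p = P/D = 0.803998); state ← (V=0, rpm=0)
set_airspeed(63.99): V ← 63.99 m/s
throttle_to(9363): rpm ← 9363
final state: V = 63.99 m/s, rpm = 9363 → n = rpm/60 = 156.050000 rev/s
target J* = 0.5394; solve J* = V/(n·D) for n: n = V/(J*·D) = 63.99/(0.5394 × 3.352) = 35.391352 rev/s
rpm = 60·n = 2123.481142

rpm = 2123.48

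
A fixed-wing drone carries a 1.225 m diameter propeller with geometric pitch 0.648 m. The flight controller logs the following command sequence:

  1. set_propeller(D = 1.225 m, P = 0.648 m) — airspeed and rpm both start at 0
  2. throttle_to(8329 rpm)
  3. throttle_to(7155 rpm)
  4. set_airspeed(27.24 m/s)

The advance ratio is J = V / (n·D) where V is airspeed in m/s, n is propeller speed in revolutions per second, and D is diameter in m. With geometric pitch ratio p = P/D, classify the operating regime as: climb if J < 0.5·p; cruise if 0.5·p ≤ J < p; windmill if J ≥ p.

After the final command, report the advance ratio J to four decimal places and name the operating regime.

set_propeller: D = 1.225 m, P = 0.648 m (p = P/D = 0.528980); state ← (V=0, rpm=0)
throttle_to(8329): rpm ← 8329
throttle_to(7155): rpm ← 7155
set_airspeed(27.24): V ← 27.24 m/s
final state: V = 27.24 m/s, rpm = 7155 → n = rpm/60 = 119.250000 rev/s
J = V / (n·D) = 27.24 / (119.250000 × 1.225) = 0.186472
regime bands: climb J<0.2645 | cruise [0.2645, 0.5290) | windmill J≥0.5290
J = 0.1865 → climb

J = 0.1865, regime = climb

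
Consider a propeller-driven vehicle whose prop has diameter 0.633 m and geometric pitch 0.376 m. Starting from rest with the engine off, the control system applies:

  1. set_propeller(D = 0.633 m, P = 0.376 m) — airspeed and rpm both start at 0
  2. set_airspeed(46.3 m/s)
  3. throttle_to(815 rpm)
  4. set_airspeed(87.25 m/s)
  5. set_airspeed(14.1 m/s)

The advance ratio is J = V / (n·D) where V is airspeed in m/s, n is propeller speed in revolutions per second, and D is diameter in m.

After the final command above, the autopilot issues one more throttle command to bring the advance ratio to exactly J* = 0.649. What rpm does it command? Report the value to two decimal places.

rpm = 2059.31

set_propeller: D = 0.633 m, P = 0.376 m (p = P/D = 0.593997); state ← (V=0, rpm=0)
set_airspeed(46.3): V ← 46.3 m/s
throttle_to(815): rpm ← 815
set_airspeed(87.25): V ← 87.25 m/s
set_airspeed(14.1): V ← 14.1 m/s
final state: V = 14.1 m/s, rpm = 815 → n = rpm/60 = 13.583333 rev/s
target J* = 0.649; solve J* = V/(n·D) for n: n = V/(J*·D) = 14.1/(0.649 × 0.633) = 34.321851 rev/s
rpm = 60·n = 2059.311080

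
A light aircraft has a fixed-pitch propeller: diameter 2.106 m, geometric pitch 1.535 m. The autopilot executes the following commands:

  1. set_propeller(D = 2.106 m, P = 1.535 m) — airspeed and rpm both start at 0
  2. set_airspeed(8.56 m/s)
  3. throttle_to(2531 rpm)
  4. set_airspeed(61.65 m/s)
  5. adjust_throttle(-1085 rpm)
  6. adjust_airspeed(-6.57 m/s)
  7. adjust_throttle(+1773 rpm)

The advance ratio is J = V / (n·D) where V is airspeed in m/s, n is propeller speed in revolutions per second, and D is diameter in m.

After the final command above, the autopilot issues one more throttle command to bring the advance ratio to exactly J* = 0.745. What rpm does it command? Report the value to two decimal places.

set_propeller: D = 2.106 m, P = 1.535 m (p = P/D = 0.728870); state ← (V=0, rpm=0)
set_airspeed(8.56): V ← 8.56 m/s
throttle_to(2531): rpm ← 2531
set_airspeed(61.65): V ← 61.65 m/s
adjust_throttle(-1085): rpm ← 2531 -1085 = 1446
adjust_airspeed(-6.57): V ← 61.65 -6.57 = 55.08 m/s
adjust_throttle(+1773): rpm ← 1446 +1773 = 3219
final state: V = 55.08 m/s, rpm = 3219 → n = rpm/60 = 53.650000 rev/s
target J* = 0.745; solve J* = V/(n·D) for n: n = V/(J*·D) = 55.08/(0.745 × 2.106) = 35.105834 rev/s
rpm = 60·n = 2106.350026

rpm = 2106.35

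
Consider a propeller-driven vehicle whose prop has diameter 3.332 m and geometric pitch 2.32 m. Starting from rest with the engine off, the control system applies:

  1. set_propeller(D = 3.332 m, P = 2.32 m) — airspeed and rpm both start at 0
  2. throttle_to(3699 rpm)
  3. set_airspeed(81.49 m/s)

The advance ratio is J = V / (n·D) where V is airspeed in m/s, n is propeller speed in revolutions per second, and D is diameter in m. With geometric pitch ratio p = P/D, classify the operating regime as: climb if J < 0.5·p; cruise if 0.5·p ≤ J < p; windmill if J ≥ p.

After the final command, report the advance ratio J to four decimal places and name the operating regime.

J = 0.3967, regime = cruise

set_propeller: D = 3.332 m, P = 2.32 m (p = P/D = 0.696279); state ← (V=0, rpm=0)
throttle_to(3699): rpm ← 3699
set_airspeed(81.49): V ← 81.49 m/s
final state: V = 81.49 m/s, rpm = 3699 → n = rpm/60 = 61.650000 rev/s
J = V / (n·D) = 81.49 / (61.650000 × 3.332) = 0.396704
regime bands: climb J<0.3481 | cruise [0.3481, 0.6963) | windmill J≥0.6963
J = 0.3967 → cruise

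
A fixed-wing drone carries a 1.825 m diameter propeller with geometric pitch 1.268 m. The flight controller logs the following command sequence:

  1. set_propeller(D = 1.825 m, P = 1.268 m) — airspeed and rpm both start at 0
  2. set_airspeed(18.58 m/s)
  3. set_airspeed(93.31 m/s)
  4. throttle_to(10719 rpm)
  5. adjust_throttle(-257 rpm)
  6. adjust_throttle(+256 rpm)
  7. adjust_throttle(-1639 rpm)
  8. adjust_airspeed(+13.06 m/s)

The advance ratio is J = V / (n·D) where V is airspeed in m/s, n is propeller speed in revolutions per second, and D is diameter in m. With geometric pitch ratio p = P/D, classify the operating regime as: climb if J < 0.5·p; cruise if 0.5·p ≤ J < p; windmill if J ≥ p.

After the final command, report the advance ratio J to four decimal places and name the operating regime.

J = 0.3852, regime = cruise

set_propeller: D = 1.825 m, P = 1.268 m (p = P/D = 0.694795); state ← (V=0, rpm=0)
set_airspeed(18.58): V ← 18.58 m/s
set_airspeed(93.31): V ← 93.31 m/s
throttle_to(10719): rpm ← 10719
adjust_throttle(-257): rpm ← 10719 -257 = 10462
adjust_throttle(+256): rpm ← 10462 +256 = 10718
adjust_throttle(-1639): rpm ← 10718 -1639 = 9079
adjust_airspeed(+13.06): V ← 93.31 +13.06 = 106.37 m/s
final state: V = 106.37 m/s, rpm = 9079 → n = rpm/60 = 151.316667 rev/s
J = V / (n·D) = 106.37 / (151.316667 × 1.825) = 0.385185
regime bands: climb J<0.3474 | cruise [0.3474, 0.6948) | windmill J≥0.6948
J = 0.3852 → cruise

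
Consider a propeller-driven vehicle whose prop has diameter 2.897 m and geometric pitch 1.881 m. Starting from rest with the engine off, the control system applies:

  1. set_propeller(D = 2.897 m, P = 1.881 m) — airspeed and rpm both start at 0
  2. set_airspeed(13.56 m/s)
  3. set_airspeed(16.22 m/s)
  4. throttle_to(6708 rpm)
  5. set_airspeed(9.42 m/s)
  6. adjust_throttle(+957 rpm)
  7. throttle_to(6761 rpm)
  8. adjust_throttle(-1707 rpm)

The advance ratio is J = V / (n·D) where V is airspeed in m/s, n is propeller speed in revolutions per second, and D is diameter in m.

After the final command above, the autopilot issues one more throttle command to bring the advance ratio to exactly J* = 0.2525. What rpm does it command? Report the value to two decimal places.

rpm = 772.67

set_propeller: D = 2.897 m, P = 1.881 m (p = P/D = 0.649292); state ← (V=0, rpm=0)
set_airspeed(13.56): V ← 13.56 m/s
set_airspeed(16.22): V ← 16.22 m/s
throttle_to(6708): rpm ← 6708
set_airspeed(9.42): V ← 9.42 m/s
adjust_throttle(+957): rpm ← 6708 +957 = 7665
throttle_to(6761): rpm ← 6761
adjust_throttle(-1707): rpm ← 6761 -1707 = 5054
final state: V = 9.42 m/s, rpm = 5054 → n = rpm/60 = 84.233333 rev/s
target J* = 0.2525; solve J* = V/(n·D) for n: n = V/(J*·D) = 9.42/(0.2525 × 2.897) = 12.877781 rev/s
rpm = 60·n = 772.666842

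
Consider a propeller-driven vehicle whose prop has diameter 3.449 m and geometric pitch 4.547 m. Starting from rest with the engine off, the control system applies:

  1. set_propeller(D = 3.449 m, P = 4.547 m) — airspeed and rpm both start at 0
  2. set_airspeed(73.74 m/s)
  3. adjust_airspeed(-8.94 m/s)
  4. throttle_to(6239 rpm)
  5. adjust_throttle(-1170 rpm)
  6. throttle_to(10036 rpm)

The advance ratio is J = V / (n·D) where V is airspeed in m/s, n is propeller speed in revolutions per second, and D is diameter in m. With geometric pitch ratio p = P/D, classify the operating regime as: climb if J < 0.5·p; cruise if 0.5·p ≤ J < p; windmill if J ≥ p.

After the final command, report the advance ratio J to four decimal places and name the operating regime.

set_propeller: D = 3.449 m, P = 4.547 m (p = P/D = 1.318353); state ← (V=0, rpm=0)
set_airspeed(73.74): V ← 73.74 m/s
adjust_airspeed(-8.94): V ← 73.74 -8.94 = 64.8 m/s
throttle_to(6239): rpm ← 6239
adjust_throttle(-1170): rpm ← 6239 -1170 = 5069
throttle_to(10036): rpm ← 10036
final state: V = 64.8 m/s, rpm = 10036 → n = rpm/60 = 167.266667 rev/s
J = V / (n·D) = 64.8 / (167.266667 × 3.449) = 0.112324
regime bands: climb J<0.6592 | cruise [0.6592, 1.3184) | windmill J≥1.3184
J = 0.1123 → climb

J = 0.1123, regime = climb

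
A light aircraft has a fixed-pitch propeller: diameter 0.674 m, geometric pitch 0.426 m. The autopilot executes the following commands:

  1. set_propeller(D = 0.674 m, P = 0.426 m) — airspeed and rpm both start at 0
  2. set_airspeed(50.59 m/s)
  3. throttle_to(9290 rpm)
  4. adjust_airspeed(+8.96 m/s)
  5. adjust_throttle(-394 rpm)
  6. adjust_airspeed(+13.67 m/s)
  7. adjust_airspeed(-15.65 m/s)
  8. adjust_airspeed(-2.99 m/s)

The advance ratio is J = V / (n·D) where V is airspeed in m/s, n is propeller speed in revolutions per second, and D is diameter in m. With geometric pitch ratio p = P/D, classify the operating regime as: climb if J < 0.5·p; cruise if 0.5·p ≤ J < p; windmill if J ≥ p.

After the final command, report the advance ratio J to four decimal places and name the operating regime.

set_propeller: D = 0.674 m, P = 0.426 m (p = P/D = 0.632047); state ← (V=0, rpm=0)
set_airspeed(50.59): V ← 50.59 m/s
throttle_to(9290): rpm ← 9290
adjust_airspeed(+8.96): V ← 50.59 +8.96 = 59.55 m/s
adjust_throttle(-394): rpm ← 9290 -394 = 8896
adjust_airspeed(+13.67): V ← 59.55 +13.67 = 73.22 m/s
adjust_airspeed(-15.65): V ← 73.22 -15.65 = 57.57 m/s
adjust_airspeed(-2.99): V ← 57.57 -2.99 = 54.58 m/s
final state: V = 54.58 m/s, rpm = 8896 → n = rpm/60 = 148.266667 rev/s
J = V / (n·D) = 54.58 / (148.266667 × 0.674) = 0.546173
regime bands: climb J<0.3160 | cruise [0.3160, 0.6320) | windmill J≥0.6320
J = 0.5462 → cruise

J = 0.5462, regime = cruise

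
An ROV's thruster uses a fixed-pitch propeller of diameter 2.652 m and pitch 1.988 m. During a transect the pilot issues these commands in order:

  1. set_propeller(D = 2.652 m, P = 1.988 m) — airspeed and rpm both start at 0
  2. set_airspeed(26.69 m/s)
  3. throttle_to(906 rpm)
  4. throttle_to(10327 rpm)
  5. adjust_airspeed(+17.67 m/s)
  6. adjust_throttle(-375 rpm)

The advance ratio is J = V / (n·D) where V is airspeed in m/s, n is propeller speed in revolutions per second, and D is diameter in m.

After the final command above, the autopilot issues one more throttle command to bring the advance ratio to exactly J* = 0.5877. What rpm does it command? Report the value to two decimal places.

rpm = 1707.71

set_propeller: D = 2.652 m, P = 1.988 m (p = P/D = 0.749623); state ← (V=0, rpm=0)
set_airspeed(26.69): V ← 26.69 m/s
throttle_to(906): rpm ← 906
throttle_to(10327): rpm ← 10327
adjust_airspeed(+17.67): V ← 26.69 +17.67 = 44.36 m/s
adjust_throttle(-375): rpm ← 10327 -375 = 9952
final state: V = 44.36 m/s, rpm = 9952 → n = rpm/60 = 165.866667 rev/s
target J* = 0.5877; solve J* = V/(n·D) for n: n = V/(J*·D) = 44.36/(0.5877 × 2.652) = 28.461798 rev/s
rpm = 60·n = 1707.707860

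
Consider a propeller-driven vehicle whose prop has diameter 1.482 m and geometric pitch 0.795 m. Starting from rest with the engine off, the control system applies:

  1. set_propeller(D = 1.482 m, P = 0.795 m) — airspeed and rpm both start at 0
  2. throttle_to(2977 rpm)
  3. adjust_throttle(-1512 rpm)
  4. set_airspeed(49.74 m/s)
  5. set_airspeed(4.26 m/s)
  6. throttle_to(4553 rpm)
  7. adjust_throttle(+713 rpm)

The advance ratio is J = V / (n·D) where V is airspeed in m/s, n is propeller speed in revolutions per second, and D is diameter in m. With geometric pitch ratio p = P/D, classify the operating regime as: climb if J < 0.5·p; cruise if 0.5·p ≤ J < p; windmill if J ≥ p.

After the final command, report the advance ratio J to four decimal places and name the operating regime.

J = 0.0328, regime = climb

set_propeller: D = 1.482 m, P = 0.795 m (p = P/D = 0.536437); state ← (V=0, rpm=0)
throttle_to(2977): rpm ← 2977
adjust_throttle(-1512): rpm ← 2977 -1512 = 1465
set_airspeed(49.74): V ← 49.74 m/s
set_airspeed(4.26): V ← 4.26 m/s
throttle_to(4553): rpm ← 4553
adjust_throttle(+713): rpm ← 4553 +713 = 5266
final state: V = 4.26 m/s, rpm = 5266 → n = rpm/60 = 87.766667 rev/s
J = V / (n·D) = 4.26 / (87.766667 × 1.482) = 0.032752
regime bands: climb J<0.2682 | cruise [0.2682, 0.5364) | windmill J≥0.5364
J = 0.0328 → climb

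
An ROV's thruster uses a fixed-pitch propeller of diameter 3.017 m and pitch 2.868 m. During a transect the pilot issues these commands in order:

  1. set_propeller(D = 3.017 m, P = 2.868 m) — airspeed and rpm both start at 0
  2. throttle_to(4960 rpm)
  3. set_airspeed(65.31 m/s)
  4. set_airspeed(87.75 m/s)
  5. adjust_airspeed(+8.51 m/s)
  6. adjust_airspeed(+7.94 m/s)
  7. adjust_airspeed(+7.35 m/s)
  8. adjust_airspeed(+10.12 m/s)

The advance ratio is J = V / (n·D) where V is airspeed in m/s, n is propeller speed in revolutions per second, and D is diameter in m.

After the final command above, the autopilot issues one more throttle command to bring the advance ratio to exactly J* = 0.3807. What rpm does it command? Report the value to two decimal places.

rpm = 6355.89

set_propeller: D = 3.017 m, P = 2.868 m (p = P/D = 0.950613); state ← (V=0, rpm=0)
throttle_to(4960): rpm ← 4960
set_airspeed(65.31): V ← 65.31 m/s
set_airspeed(87.75): V ← 87.75 m/s
adjust_airspeed(+8.51): V ← 87.75 +8.51 = 96.26 m/s
adjust_airspeed(+7.94): V ← 96.26 +7.94 = 104.2 m/s
adjust_airspeed(+7.35): V ← 104.2 +7.35 = 111.55 m/s
adjust_airspeed(+10.12): V ← 111.55 +10.12 = 121.67 m/s
final state: V = 121.67 m/s, rpm = 4960 → n = rpm/60 = 82.666667 rev/s
target J* = 0.3807; solve J* = V/(n·D) for n: n = V/(J*·D) = 121.67/(0.3807 × 3.017) = 105.931549 rev/s
rpm = 60·n = 6355.892914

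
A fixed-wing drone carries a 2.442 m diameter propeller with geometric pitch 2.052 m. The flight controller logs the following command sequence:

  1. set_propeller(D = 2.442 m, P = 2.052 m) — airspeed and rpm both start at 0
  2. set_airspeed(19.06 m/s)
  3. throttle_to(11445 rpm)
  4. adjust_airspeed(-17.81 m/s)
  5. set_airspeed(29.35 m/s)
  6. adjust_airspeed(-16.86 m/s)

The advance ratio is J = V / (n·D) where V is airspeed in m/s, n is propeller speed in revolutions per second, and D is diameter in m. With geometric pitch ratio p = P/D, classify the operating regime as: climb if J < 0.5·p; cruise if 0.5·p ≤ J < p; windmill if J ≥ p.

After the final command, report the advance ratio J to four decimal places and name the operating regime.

J = 0.0268, regime = climb

set_propeller: D = 2.442 m, P = 2.052 m (p = P/D = 0.840295); state ← (V=0, rpm=0)
set_airspeed(19.06): V ← 19.06 m/s
throttle_to(11445): rpm ← 11445
adjust_airspeed(-17.81): V ← 19.06 -17.81 = 1.25 m/s
set_airspeed(29.35): V ← 29.35 m/s
adjust_airspeed(-16.86): V ← 29.35 -16.86 = 12.49 m/s
final state: V = 12.49 m/s, rpm = 11445 → n = rpm/60 = 190.750000 rev/s
J = V / (n·D) = 12.49 / (190.750000 × 2.442) = 0.026813
regime bands: climb J<0.4201 | cruise [0.4201, 0.8403) | windmill J≥0.8403
J = 0.0268 → climb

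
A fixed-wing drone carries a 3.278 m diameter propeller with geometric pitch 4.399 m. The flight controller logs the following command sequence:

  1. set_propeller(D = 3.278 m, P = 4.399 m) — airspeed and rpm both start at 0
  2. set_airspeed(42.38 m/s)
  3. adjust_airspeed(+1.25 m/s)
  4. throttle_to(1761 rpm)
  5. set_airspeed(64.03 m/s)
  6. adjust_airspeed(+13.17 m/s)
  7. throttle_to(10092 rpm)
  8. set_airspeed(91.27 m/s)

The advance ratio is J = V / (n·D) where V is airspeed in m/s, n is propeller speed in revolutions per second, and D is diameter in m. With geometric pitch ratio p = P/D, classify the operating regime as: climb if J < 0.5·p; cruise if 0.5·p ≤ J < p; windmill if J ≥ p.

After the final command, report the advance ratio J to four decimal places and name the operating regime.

set_propeller: D = 3.278 m, P = 4.399 m (p = P/D = 1.341977); state ← (V=0, rpm=0)
set_airspeed(42.38): V ← 42.38 m/s
adjust_airspeed(+1.25): V ← 42.38 +1.25 = 43.63 m/s
throttle_to(1761): rpm ← 1761
set_airspeed(64.03): V ← 64.03 m/s
adjust_airspeed(+13.17): V ← 64.03 +13.17 = 77.2 m/s
throttle_to(10092): rpm ← 10092
set_airspeed(91.27): V ← 91.27 m/s
final state: V = 91.27 m/s, rpm = 10092 → n = rpm/60 = 168.200000 rev/s
J = V / (n·D) = 91.27 / (168.200000 × 3.278) = 0.165536
regime bands: climb J<0.6710 | cruise [0.6710, 1.3420) | windmill J≥1.3420
J = 0.1655 → climb

J = 0.1655, regime = climb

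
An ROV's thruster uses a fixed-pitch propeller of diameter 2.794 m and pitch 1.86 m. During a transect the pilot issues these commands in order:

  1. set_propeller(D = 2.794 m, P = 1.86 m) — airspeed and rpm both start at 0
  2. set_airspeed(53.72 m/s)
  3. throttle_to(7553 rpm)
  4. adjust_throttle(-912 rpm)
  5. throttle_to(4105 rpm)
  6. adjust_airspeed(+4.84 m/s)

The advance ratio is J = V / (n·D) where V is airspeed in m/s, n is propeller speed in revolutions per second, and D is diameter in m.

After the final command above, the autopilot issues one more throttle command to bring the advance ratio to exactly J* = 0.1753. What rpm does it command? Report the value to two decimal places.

rpm = 7173.71

set_propeller: D = 2.794 m, P = 1.86 m (p = P/D = 0.665712); state ← (V=0, rpm=0)
set_airspeed(53.72): V ← 53.72 m/s
throttle_to(7553): rpm ← 7553
adjust_throttle(-912): rpm ← 7553 -912 = 6641
throttle_to(4105): rpm ← 4105
adjust_airspeed(+4.84): V ← 53.72 +4.84 = 58.56 m/s
final state: V = 58.56 m/s, rpm = 4105 → n = rpm/60 = 68.416667 rev/s
target J* = 0.1753; solve J* = V/(n·D) for n: n = V/(J*·D) = 58.56/(0.1753 × 2.794) = 119.561884 rev/s
rpm = 60·n = 7173.713046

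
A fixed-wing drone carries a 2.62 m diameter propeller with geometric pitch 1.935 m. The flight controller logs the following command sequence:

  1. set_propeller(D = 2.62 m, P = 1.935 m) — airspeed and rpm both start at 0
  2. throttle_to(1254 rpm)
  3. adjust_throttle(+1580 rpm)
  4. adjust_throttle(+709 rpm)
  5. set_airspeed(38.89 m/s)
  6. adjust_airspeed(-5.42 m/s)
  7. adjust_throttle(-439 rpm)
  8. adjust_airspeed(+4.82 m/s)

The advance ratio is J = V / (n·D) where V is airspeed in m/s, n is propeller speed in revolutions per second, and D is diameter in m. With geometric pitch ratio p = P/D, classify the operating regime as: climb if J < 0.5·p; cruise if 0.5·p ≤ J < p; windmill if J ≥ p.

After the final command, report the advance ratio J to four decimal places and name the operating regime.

J = 0.2825, regime = climb

set_propeller: D = 2.62 m, P = 1.935 m (p = P/D = 0.738550); state ← (V=0, rpm=0)
throttle_to(1254): rpm ← 1254
adjust_throttle(+1580): rpm ← 1254 +1580 = 2834
adjust_throttle(+709): rpm ← 2834 +709 = 3543
set_airspeed(38.89): V ← 38.89 m/s
adjust_airspeed(-5.42): V ← 38.89 -5.42 = 33.47 m/s
adjust_throttle(-439): rpm ← 3543 -439 = 3104
adjust_airspeed(+4.82): V ← 33.47 +4.82 = 38.29 m/s
final state: V = 38.29 m/s, rpm = 3104 → n = rpm/60 = 51.733333 rev/s
J = V / (n·D) = 38.29 / (51.733333 × 2.62) = 0.282497
regime bands: climb J<0.3693 | cruise [0.3693, 0.7385) | windmill J≥0.7385
J = 0.2825 → climb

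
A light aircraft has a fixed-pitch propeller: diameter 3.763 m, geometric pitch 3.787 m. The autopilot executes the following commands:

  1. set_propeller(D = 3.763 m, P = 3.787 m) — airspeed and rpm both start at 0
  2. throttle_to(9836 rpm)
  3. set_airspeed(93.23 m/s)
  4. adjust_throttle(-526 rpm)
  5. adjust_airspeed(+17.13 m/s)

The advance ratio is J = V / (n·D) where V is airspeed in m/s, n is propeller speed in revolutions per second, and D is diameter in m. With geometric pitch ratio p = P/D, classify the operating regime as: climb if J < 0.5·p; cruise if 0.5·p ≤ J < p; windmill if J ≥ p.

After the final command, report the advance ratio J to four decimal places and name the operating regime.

set_propeller: D = 3.763 m, P = 3.787 m (p = P/D = 1.006378); state ← (V=0, rpm=0)
throttle_to(9836): rpm ← 9836
set_airspeed(93.23): V ← 93.23 m/s
adjust_throttle(-526): rpm ← 9836 -526 = 9310
adjust_airspeed(+17.13): V ← 93.23 +17.13 = 110.36 m/s
final state: V = 110.36 m/s, rpm = 9310 → n = rpm/60 = 155.166667 rev/s
J = V / (n·D) = 110.36 / (155.166667 × 3.763) = 0.189008
regime bands: climb J<0.5032 | cruise [0.5032, 1.0064) | windmill J≥1.0064
J = 0.1890 → climb

J = 0.1890, regime = climb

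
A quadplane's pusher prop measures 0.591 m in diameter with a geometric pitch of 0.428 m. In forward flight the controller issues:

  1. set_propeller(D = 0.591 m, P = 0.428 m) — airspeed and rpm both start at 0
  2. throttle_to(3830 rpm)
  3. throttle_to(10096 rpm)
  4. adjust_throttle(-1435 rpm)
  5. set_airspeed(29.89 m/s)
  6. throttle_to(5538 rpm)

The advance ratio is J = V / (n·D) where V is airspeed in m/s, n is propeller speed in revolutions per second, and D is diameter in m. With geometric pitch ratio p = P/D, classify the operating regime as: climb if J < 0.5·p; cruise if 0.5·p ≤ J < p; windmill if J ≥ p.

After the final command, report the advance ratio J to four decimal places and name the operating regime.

J = 0.5479, regime = cruise

set_propeller: D = 0.591 m, P = 0.428 m (p = P/D = 0.724196); state ← (V=0, rpm=0)
throttle_to(3830): rpm ← 3830
throttle_to(10096): rpm ← 10096
adjust_throttle(-1435): rpm ← 10096 -1435 = 8661
set_airspeed(29.89): V ← 29.89 m/s
throttle_to(5538): rpm ← 5538
final state: V = 29.89 m/s, rpm = 5538 → n = rpm/60 = 92.300000 rev/s
J = V / (n·D) = 29.89 / (92.300000 × 0.591) = 0.547945
regime bands: climb J<0.3621 | cruise [0.3621, 0.7242) | windmill J≥0.7242
J = 0.5479 → cruise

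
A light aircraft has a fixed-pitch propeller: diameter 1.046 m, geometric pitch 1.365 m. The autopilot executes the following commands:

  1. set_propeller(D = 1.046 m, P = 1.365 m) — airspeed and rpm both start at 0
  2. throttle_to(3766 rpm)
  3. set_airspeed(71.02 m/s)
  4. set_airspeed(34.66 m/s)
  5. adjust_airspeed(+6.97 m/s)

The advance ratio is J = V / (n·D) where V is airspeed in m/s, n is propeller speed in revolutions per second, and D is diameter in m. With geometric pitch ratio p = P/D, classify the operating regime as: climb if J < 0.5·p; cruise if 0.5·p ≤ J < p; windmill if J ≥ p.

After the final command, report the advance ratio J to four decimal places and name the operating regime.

set_propeller: D = 1.046 m, P = 1.365 m (p = P/D = 1.304971); state ← (V=0, rpm=0)
throttle_to(3766): rpm ← 3766
set_airspeed(71.02): V ← 71.02 m/s
set_airspeed(34.66): V ← 34.66 m/s
adjust_airspeed(+6.97): V ← 34.66 +6.97 = 41.63 m/s
final state: V = 41.63 m/s, rpm = 3766 → n = rpm/60 = 62.766667 rev/s
J = V / (n·D) = 41.63 / (62.766667 × 1.046) = 0.634082
regime bands: climb J<0.6525 | cruise [0.6525, 1.3050) | windmill J≥1.3050
J = 0.6341 → climb

J = 0.6341, regime = climb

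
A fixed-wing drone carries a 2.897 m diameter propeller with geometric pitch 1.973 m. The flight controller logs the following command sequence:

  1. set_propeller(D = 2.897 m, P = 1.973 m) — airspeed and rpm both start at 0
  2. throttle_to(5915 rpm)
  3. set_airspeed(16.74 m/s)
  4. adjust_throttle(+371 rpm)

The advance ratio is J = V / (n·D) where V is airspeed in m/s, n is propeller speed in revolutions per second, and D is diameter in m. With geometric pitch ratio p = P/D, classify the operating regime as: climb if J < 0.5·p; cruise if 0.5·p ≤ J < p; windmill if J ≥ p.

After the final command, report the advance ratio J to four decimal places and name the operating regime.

set_propeller: D = 2.897 m, P = 1.973 m (p = P/D = 0.681049); state ← (V=0, rpm=0)
throttle_to(5915): rpm ← 5915
set_airspeed(16.74): V ← 16.74 m/s
adjust_throttle(+371): rpm ← 5915 +371 = 6286
final state: V = 16.74 m/s, rpm = 6286 → n = rpm/60 = 104.766667 rev/s
J = V / (n·D) = 16.74 / (104.766667 × 2.897) = 0.055155
regime bands: climb J<0.3405 | cruise [0.3405, 0.6810) | windmill J≥0.6810
J = 0.0552 → climb

J = 0.0552, regime = climb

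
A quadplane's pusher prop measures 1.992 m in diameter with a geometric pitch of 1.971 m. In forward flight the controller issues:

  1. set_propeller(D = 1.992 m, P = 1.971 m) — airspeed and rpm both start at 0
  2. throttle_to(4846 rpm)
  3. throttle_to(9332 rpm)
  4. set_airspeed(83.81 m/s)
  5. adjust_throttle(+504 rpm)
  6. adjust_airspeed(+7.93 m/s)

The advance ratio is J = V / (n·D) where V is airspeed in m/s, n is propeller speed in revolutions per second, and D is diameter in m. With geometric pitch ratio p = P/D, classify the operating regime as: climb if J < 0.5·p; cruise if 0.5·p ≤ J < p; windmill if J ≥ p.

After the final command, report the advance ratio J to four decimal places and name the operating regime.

J = 0.2809, regime = climb

set_propeller: D = 1.992 m, P = 1.971 m (p = P/D = 0.989458); state ← (V=0, rpm=0)
throttle_to(4846): rpm ← 4846
throttle_to(9332): rpm ← 9332
set_airspeed(83.81): V ← 83.81 m/s
adjust_throttle(+504): rpm ← 9332 +504 = 9836
adjust_airspeed(+7.93): V ← 83.81 +7.93 = 91.74 m/s
final state: V = 91.74 m/s, rpm = 9836 → n = rpm/60 = 163.933333 rev/s
J = V / (n·D) = 91.74 / (163.933333 × 1.992) = 0.280933
regime bands: climb J<0.4947 | cruise [0.4947, 0.9895) | windmill J≥0.9895
J = 0.2809 → climb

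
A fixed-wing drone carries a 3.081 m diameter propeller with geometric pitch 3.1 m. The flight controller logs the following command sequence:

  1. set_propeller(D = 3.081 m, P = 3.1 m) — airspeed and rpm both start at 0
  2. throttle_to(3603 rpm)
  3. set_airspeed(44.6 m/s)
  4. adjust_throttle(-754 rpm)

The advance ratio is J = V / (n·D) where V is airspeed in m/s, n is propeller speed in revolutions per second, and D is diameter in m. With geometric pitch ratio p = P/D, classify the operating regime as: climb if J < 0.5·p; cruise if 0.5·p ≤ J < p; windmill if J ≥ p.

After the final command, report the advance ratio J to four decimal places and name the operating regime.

J = 0.3049, regime = climb

set_propeller: D = 3.081 m, P = 3.1 m (p = P/D = 1.006167); state ← (V=0, rpm=0)
throttle_to(3603): rpm ← 3603
set_airspeed(44.6): V ← 44.6 m/s
adjust_throttle(-754): rpm ← 3603 -754 = 2849
final state: V = 44.6 m/s, rpm = 2849 → n = rpm/60 = 47.483333 rev/s
J = V / (n·D) = 44.6 / (47.483333 × 3.081) = 0.304861
regime bands: climb J<0.5031 | cruise [0.5031, 1.0062) | windmill J≥1.0062
J = 0.3049 → climb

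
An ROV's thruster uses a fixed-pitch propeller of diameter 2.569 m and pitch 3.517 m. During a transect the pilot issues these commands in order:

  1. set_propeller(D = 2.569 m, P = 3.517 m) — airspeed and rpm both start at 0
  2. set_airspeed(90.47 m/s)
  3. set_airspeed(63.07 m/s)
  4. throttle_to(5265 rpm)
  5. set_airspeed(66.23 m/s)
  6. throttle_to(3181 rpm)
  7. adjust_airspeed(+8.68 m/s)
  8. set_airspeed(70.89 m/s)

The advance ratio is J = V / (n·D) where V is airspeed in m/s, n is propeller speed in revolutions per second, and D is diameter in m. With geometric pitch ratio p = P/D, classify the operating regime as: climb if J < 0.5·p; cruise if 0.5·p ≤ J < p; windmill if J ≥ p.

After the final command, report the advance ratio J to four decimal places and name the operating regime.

set_propeller: D = 2.569 m, P = 3.517 m (p = P/D = 1.369015); state ← (V=0, rpm=0)
set_airspeed(90.47): V ← 90.47 m/s
set_airspeed(63.07): V ← 63.07 m/s
throttle_to(5265): rpm ← 5265
set_airspeed(66.23): V ← 66.23 m/s
throttle_to(3181): rpm ← 3181
adjust_airspeed(+8.68): V ← 66.23 +8.68 = 74.91 m/s
set_airspeed(70.89): V ← 70.89 m/s
final state: V = 70.89 m/s, rpm = 3181 → n = rpm/60 = 53.016667 rev/s
J = V / (n·D) = 70.89 / (53.016667 × 2.569) = 0.520485
regime bands: climb J<0.6845 | cruise [0.6845, 1.3690) | windmill J≥1.3690
J = 0.5205 → climb

J = 0.5205, regime = climb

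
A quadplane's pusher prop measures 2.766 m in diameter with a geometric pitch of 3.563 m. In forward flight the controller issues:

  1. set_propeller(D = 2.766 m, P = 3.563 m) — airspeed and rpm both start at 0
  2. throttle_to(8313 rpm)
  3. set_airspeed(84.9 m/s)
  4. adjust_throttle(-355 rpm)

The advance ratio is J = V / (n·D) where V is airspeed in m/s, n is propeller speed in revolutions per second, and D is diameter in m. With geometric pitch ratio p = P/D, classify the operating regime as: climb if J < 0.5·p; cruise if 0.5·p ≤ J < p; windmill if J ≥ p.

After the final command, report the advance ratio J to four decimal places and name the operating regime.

set_propeller: D = 2.766 m, P = 3.563 m (p = P/D = 1.288142); state ← (V=0, rpm=0)
throttle_to(8313): rpm ← 8313
set_airspeed(84.9): V ← 84.9 m/s
adjust_throttle(-355): rpm ← 8313 -355 = 7958
final state: V = 84.9 m/s, rpm = 7958 → n = rpm/60 = 132.633333 rev/s
J = V / (n·D) = 84.9 / (132.633333 × 2.766) = 0.231421
regime bands: climb J<0.6441 | cruise [0.6441, 1.2881) | windmill J≥1.2881
J = 0.2314 → climb

J = 0.2314, regime = climb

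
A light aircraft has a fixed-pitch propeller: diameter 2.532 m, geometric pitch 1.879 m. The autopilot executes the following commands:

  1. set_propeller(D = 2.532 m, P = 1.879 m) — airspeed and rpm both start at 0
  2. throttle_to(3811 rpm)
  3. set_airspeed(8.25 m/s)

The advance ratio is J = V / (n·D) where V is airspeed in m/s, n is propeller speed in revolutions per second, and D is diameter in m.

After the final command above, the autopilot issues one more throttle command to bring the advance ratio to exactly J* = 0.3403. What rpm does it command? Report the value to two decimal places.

rpm = 574.49

set_propeller: D = 2.532 m, P = 1.879 m (p = P/D = 0.742101); state ← (V=0, rpm=0)
throttle_to(3811): rpm ← 3811
set_airspeed(8.25): V ← 8.25 m/s
final state: V = 8.25 m/s, rpm = 3811 → n = rpm/60 = 63.516667 rev/s
target J* = 0.3403; solve J* = V/(n·D) for n: n = V/(J*·D) = 8.25/(0.3403 × 2.532) = 9.574769 rev/s
rpm = 60·n = 574.486131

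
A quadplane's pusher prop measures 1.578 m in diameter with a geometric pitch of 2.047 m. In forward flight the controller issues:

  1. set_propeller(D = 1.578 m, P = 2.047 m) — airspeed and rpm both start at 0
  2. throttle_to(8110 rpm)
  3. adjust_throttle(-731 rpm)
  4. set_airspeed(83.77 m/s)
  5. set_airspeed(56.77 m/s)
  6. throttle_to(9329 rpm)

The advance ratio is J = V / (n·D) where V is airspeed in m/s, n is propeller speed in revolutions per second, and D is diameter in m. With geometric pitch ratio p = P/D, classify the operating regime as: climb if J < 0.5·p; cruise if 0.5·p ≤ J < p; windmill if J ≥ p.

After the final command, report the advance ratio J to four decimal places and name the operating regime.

J = 0.2314, regime = climb

set_propeller: D = 1.578 m, P = 2.047 m (p = P/D = 1.297212); state ← (V=0, rpm=0)
throttle_to(8110): rpm ← 8110
adjust_throttle(-731): rpm ← 8110 -731 = 7379
set_airspeed(83.77): V ← 83.77 m/s
set_airspeed(56.77): V ← 56.77 m/s
throttle_to(9329): rpm ← 9329
final state: V = 56.77 m/s, rpm = 9329 → n = rpm/60 = 155.483333 rev/s
J = V / (n·D) = 56.77 / (155.483333 × 1.578) = 0.231381
regime bands: climb J<0.6486 | cruise [0.6486, 1.2972) | windmill J≥1.2972
J = 0.2314 → climb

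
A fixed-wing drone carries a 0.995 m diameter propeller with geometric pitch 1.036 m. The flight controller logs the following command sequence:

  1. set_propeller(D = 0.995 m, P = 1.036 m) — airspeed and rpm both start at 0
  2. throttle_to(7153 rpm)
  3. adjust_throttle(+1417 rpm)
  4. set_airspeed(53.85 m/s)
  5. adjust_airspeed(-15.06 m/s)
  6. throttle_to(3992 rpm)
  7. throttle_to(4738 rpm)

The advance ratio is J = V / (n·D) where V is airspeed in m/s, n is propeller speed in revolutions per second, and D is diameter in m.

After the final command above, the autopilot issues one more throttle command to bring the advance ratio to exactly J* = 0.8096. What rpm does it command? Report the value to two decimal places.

rpm = 2889.20

set_propeller: D = 0.995 m, P = 1.036 m (p = P/D = 1.041206); state ← (V=0, rpm=0)
throttle_to(7153): rpm ← 7153
adjust_throttle(+1417): rpm ← 7153 +1417 = 8570
set_airspeed(53.85): V ← 53.85 m/s
adjust_airspeed(-15.06): V ← 53.85 -15.06 = 38.79 m/s
throttle_to(3992): rpm ← 3992
throttle_to(4738): rpm ← 4738
final state: V = 38.79 m/s, rpm = 4738 → n = rpm/60 = 78.966667 rev/s
target J* = 0.8096; solve J* = V/(n·D) for n: n = V/(J*·D) = 38.79/(0.8096 × 0.995) = 48.153316 rev/s
rpm = 60·n = 2889.198959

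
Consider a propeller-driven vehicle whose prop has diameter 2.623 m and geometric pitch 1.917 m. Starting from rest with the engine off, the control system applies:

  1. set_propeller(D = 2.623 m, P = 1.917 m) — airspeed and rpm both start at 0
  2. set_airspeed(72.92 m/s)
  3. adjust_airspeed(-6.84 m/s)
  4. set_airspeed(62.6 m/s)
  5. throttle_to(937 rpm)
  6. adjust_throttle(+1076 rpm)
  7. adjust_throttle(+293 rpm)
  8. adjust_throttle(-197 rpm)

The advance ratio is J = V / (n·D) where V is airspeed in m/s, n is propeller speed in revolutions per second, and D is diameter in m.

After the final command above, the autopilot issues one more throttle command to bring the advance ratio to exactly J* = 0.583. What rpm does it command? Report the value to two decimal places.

rpm = 2456.17

set_propeller: D = 2.623 m, P = 1.917 m (p = P/D = 0.730843); state ← (V=0, rpm=0)
set_airspeed(72.92): V ← 72.92 m/s
adjust_airspeed(-6.84): V ← 72.92 -6.84 = 66.08 m/s
set_airspeed(62.6): V ← 62.6 m/s
throttle_to(937): rpm ← 937
adjust_throttle(+1076): rpm ← 937 +1076 = 2013
adjust_throttle(+293): rpm ← 2013 +293 = 2306
adjust_throttle(-197): rpm ← 2306 -197 = 2109
final state: V = 62.6 m/s, rpm = 2109 → n = rpm/60 = 35.150000 rev/s
target J* = 0.583; solve J* = V/(n·D) for n: n = V/(J*·D) = 62.6/(0.583 × 2.623) = 40.936196 rev/s
rpm = 60·n = 2456.171786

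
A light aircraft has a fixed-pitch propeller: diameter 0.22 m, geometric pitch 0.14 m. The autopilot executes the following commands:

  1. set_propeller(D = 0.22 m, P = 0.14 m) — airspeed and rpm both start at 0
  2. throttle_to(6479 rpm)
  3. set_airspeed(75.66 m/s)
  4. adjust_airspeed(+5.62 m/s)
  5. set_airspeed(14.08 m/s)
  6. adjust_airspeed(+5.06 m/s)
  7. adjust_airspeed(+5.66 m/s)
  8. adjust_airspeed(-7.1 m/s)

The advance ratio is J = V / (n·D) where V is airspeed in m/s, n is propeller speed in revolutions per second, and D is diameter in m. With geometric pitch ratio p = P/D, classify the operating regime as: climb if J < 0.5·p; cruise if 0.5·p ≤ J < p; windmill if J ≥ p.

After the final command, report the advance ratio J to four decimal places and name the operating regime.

J = 0.7451, regime = windmill

set_propeller: D = 0.22 m, P = 0.14 m (p = P/D = 0.636364); state ← (V=0, rpm=0)
throttle_to(6479): rpm ← 6479
set_airspeed(75.66): V ← 75.66 m/s
adjust_airspeed(+5.62): V ← 75.66 +5.62 = 81.28 m/s
set_airspeed(14.08): V ← 14.08 m/s
adjust_airspeed(+5.06): V ← 14.08 +5.06 = 19.14 m/s
adjust_airspeed(+5.66): V ← 19.14 +5.66 = 24.8 m/s
adjust_airspeed(-7.1): V ← 24.8 -7.1 = 17.7 m/s
final state: V = 17.7 m/s, rpm = 6479 → n = rpm/60 = 107.983333 rev/s
J = V / (n·D) = 17.7 / (107.983333 × 0.22) = 0.745064
regime bands: climb J<0.3182 | cruise [0.3182, 0.6364) | windmill J≥0.6364
J = 0.7451 → windmill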